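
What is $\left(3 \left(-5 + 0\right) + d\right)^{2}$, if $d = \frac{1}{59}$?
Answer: $\frac{781456}{3481} \approx 224.49$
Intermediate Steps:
$d = \frac{1}{59} \approx 0.016949$
$\left(3 \left(-5 + 0\right) + d\right)^{2} = \left(3 \left(-5 + 0\right) + \frac{1}{59}\right)^{2} = \left(3 \left(-5\right) + \frac{1}{59}\right)^{2} = \left(-15 + \frac{1}{59}\right)^{2} = \left(- \frac{884}{59}\right)^{2} = \frac{781456}{3481}$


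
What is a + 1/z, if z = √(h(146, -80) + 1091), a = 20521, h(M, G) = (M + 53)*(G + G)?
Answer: 20521 - I*√30749/30749 ≈ 20521.0 - 0.0057027*I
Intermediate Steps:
h(M, G) = 2*G*(53 + M) (h(M, G) = (53 + M)*(2*G) = 2*G*(53 + M))
z = I*√30749 (z = √(2*(-80)*(53 + 146) + 1091) = √(2*(-80)*199 + 1091) = √(-31840 + 1091) = √(-30749) = I*√30749 ≈ 175.35*I)
a + 1/z = 20521 + 1/(I*√30749) = 20521 - I*√30749/30749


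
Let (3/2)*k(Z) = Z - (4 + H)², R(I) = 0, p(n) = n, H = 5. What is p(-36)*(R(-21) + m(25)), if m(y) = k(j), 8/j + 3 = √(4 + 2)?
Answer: 2136 + 64*√6 ≈ 2292.8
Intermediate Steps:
j = 8/(-3 + √6) (j = 8/(-3 + √(4 + 2)) = 8/(-3 + √6) ≈ -14.532)
k(Z) = -54 + 2*Z/3 (k(Z) = 2*(Z - (4 + 5)²)/3 = 2*(Z - 1*9²)/3 = 2*(Z - 1*81)/3 = 2*(Z - 81)/3 = 2*(-81 + Z)/3 = -54 + 2*Z/3)
m(y) = -178/3 - 16*√6/9 (m(y) = -54 + 2*(-8 - 8*√6/3)/3 = -54 + (-16/3 - 16*√6/9) = -178/3 - 16*√6/9)
p(-36)*(R(-21) + m(25)) = -36*(0 + (-178/3 - 16*√6/9)) = -36*(-178/3 - 16*√6/9) = 2136 + 64*√6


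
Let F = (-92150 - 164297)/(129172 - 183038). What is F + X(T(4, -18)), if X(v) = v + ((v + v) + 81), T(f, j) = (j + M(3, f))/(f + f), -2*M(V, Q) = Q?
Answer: 2107799/26933 ≈ 78.261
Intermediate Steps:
M(V, Q) = -Q/2
T(f, j) = (j - f/2)/(2*f) (T(f, j) = (j - f/2)/(f + f) = (j - f/2)/((2*f)) = (j - f/2)*(1/(2*f)) = (j - f/2)/(2*f))
X(v) = 81 + 3*v (X(v) = v + (2*v + 81) = v + (81 + 2*v) = 81 + 3*v)
F = 256447/53866 (F = -256447/(-53866) = -256447*(-1/53866) = 256447/53866 ≈ 4.7608)
F + X(T(4, -18)) = 256447/53866 + (81 + 3*((¼)*(-1*4 + 2*(-18))/4)) = 256447/53866 + (81 + 3*((¼)*(¼)*(-4 - 36))) = 256447/53866 + (81 + 3*((¼)*(¼)*(-40))) = 256447/53866 + (81 + 3*(-5/2)) = 256447/53866 + (81 - 15/2) = 256447/53866 + 147/2 = 2107799/26933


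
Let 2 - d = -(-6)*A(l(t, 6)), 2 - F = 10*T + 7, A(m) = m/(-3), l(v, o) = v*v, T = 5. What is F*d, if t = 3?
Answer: -1100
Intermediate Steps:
l(v, o) = v²
A(m) = -m/3 (A(m) = m*(-⅓) = -m/3)
F = -55 (F = 2 - (10*5 + 7) = 2 - (50 + 7) = 2 - 1*57 = 2 - 57 = -55)
d = 20 (d = 2 - (-1)*(-(-2)*3²) = 2 - (-1)*(-(-2)*9) = 2 - (-1)*(-6*(-3)) = 2 - (-1)*18 = 2 - 1*(-18) = 2 + 18 = 20)
F*d = -55*20 = -1100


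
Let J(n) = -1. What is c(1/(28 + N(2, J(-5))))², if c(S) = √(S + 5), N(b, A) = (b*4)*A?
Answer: 101/20 ≈ 5.0500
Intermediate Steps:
N(b, A) = 4*A*b (N(b, A) = (4*b)*A = 4*A*b)
c(S) = √(5 + S)
c(1/(28 + N(2, J(-5))))² = (√(5 + 1/(28 + 4*(-1)*2)))² = (√(5 + 1/(28 - 8)))² = (√(5 + 1/20))² = (√(101/20))² = (√505/10)² = 101/20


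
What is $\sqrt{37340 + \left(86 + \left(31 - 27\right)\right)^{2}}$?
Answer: $8 \sqrt{710} \approx 213.17$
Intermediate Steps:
$\sqrt{37340 + \left(86 + \left(31 - 27\right)\right)^{2}} = \sqrt{37340 + \left(86 + 4\right)^{2}} = \sqrt{37340 + 90^{2}} = \sqrt{37340 + 8100} = \sqrt{45440} = 8 \sqrt{710}$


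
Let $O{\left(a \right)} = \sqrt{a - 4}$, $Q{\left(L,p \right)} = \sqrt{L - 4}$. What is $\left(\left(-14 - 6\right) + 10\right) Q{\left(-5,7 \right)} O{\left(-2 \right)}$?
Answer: $30 \sqrt{6} \approx 73.485$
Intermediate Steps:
$Q{\left(L,p \right)} = \sqrt{-4 + L}$
$O{\left(a \right)} = \sqrt{-4 + a}$
$\left(\left(-14 - 6\right) + 10\right) Q{\left(-5,7 \right)} O{\left(-2 \right)} = \left(\left(-14 - 6\right) + 10\right) \sqrt{-4 - 5} \sqrt{-4 - 2} = \left(-20 + 10\right) \sqrt{-9} \sqrt{-6} = - 10 \cdot 3 i i \sqrt{6} = - 30 i i \sqrt{6} = 30 \sqrt{6}$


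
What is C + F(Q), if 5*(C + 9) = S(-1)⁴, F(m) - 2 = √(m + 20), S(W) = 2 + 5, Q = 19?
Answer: 2366/5 + √39 ≈ 479.44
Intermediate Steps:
S(W) = 7
F(m) = 2 + √(20 + m) (F(m) = 2 + √(m + 20) = 2 + √(20 + m))
C = 2356/5 (C = -9 + (⅕)*7⁴ = -9 + (⅕)*2401 = -9 + 2401/5 = 2356/5 ≈ 471.20)
C + F(Q) = 2356/5 + (2 + √(20 + 19)) = 2356/5 + (2 + √39) = 2366/5 + √39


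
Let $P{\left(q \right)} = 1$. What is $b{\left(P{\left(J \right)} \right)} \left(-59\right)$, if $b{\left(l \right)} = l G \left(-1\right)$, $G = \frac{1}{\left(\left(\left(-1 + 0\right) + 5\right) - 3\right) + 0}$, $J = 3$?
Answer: $59$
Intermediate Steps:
$G = 1$ ($G = \frac{1}{\left(\left(-1 + 5\right) - 3\right) + 0} = \frac{1}{\left(4 - 3\right) + 0} = \frac{1}{1 + 0} = 1^{-1} = 1$)
$b{\left(l \right)} = - l$ ($b{\left(l \right)} = l 1 \left(-1\right) = l \left(-1\right) = - l$)
$b{\left(P{\left(J \right)} \right)} \left(-59\right) = \left(-1\right) 1 \left(-59\right) = \left(-1\right) \left(-59\right) = 59$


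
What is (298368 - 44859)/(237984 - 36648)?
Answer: 84503/67112 ≈ 1.2591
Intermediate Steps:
(298368 - 44859)/(237984 - 36648) = 253509/201336 = 253509*(1/201336) = 84503/67112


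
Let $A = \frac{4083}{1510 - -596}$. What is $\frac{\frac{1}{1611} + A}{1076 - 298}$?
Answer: $\frac{243697}{97761924} \approx 0.0024928$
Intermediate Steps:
$A = \frac{1361}{702}$ ($A = \frac{4083}{1510 + 596} = \frac{4083}{2106} = 4083 \cdot \frac{1}{2106} = \frac{1361}{702} \approx 1.9387$)
$\frac{\frac{1}{1611} + A}{1076 - 298} = \frac{\frac{1}{1611} + \frac{1361}{702}}{1076 - 298} = \frac{\frac{1}{1611} + \frac{1361}{702}}{778} = \frac{243697}{125658} \cdot \frac{1}{778} = \frac{243697}{97761924}$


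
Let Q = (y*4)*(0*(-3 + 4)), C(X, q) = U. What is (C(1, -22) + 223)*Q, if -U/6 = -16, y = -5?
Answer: 0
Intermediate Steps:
U = 96 (U = -6*(-16) = 96)
C(X, q) = 96
Q = 0 (Q = (-5*4)*(0*(-3 + 4)) = -0 = -20*0 = 0)
(C(1, -22) + 223)*Q = (96 + 223)*0 = 319*0 = 0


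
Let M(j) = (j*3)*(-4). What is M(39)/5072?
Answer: -117/1268 ≈ -0.092271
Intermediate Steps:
M(j) = -12*j (M(j) = (3*j)*(-4) = -12*j)
M(39)/5072 = -12*39/5072 = -468*1/5072 = -117/1268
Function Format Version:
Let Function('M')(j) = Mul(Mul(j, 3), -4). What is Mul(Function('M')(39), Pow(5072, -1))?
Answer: Rational(-117, 1268) ≈ -0.092271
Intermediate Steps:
Function('M')(j) = Mul(-12, j) (Function('M')(j) = Mul(Mul(3, j), -4) = Mul(-12, j))
Mul(Function('M')(39), Pow(5072, -1)) = Mul(Mul(-12, 39), Pow(5072, -1)) = Mul(-468, Rational(1, 5072)) = Rational(-117, 1268)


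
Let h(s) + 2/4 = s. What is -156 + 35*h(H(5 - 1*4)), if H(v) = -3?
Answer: -557/2 ≈ -278.50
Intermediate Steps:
h(s) = -1/2 + s
-156 + 35*h(H(5 - 1*4)) = -156 + 35*(-1/2 - 3) = -156 + 35*(-7/2) = -156 - 245/2 = -557/2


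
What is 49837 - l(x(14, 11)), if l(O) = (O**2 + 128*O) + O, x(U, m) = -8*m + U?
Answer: 53907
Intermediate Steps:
x(U, m) = U - 8*m
l(O) = O**2 + 129*O
49837 - l(x(14, 11)) = 49837 - (14 - 8*11)*(129 + (14 - 8*11)) = 49837 - (14 - 88)*(129 + (14 - 88)) = 49837 - (-74)*(129 - 74) = 49837 - (-74)*55 = 49837 - 1*(-4070) = 49837 + 4070 = 53907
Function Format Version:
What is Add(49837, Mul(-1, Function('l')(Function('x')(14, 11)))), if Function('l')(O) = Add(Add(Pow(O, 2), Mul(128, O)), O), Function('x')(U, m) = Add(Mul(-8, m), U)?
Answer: 53907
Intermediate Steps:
Function('x')(U, m) = Add(U, Mul(-8, m))
Function('l')(O) = Add(Pow(O, 2), Mul(129, O))
Add(49837, Mul(-1, Function('l')(Function('x')(14, 11)))) = Add(49837, Mul(-1, Mul(Add(14, Mul(-8, 11)), Add(129, Add(14, Mul(-8, 11)))))) = Add(49837, Mul(-1, Mul(Add(14, -88), Add(129, Add(14, -88))))) = Add(49837, Mul(-1, Mul(-74, Add(129, -74)))) = Add(49837, Mul(-1, Mul(-74, 55))) = Add(49837, Mul(-1, -4070)) = Add(49837, 4070) = 53907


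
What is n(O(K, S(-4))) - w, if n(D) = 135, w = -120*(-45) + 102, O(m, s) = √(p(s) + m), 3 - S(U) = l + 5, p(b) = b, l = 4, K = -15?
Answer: -5367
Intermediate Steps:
S(U) = -6 (S(U) = 3 - (4 + 5) = 3 - 1*9 = 3 - 9 = -6)
O(m, s) = √(m + s) (O(m, s) = √(s + m) = √(m + s))
w = 5502 (w = 5400 + 102 = 5502)
n(O(K, S(-4))) - w = 135 - 1*5502 = 135 - 5502 = -5367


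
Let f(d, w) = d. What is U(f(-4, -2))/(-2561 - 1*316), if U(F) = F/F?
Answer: -1/2877 ≈ -0.00034758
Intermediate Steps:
U(F) = 1
U(f(-4, -2))/(-2561 - 1*316) = 1/(-2561 - 1*316) = 1/(-2561 - 316) = 1/(-2877) = 1*(-1/2877) = -1/2877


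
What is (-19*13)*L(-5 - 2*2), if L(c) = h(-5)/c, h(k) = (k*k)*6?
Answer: 12350/3 ≈ 4116.7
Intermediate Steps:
h(k) = 6*k² (h(k) = k²*6 = 6*k²)
L(c) = 150/c (L(c) = (6*(-5)²)/c = (6*25)/c = 150/c)
(-19*13)*L(-5 - 2*2) = (-19*13)*(150/(-5 - 2*2)) = -37050/(-5 - 4) = -37050/(-9) = -37050*(-1)/9 = -247*(-50/3) = 12350/3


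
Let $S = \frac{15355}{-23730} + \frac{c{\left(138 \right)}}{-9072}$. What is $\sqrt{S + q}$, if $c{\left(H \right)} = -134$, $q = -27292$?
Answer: $\frac{i \sqrt{22131119985646}}{28476} \approx 165.2 i$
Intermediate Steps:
$S = - \frac{324097}{512568}$ ($S = \frac{15355}{-23730} - \frac{134}{-9072} = 15355 \left(- \frac{1}{23730}\right) - - \frac{67}{4536} = - \frac{3071}{4746} + \frac{67}{4536} = - \frac{324097}{512568} \approx -0.6323$)
$\sqrt{S + q} = \sqrt{- \frac{324097}{512568} - 27292} = \sqrt{- \frac{13989329953}{512568}} = \frac{i \sqrt{22131119985646}}{28476}$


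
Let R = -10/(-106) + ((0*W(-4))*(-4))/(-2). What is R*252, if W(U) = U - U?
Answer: 1260/53 ≈ 23.774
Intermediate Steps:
W(U) = 0
R = 5/53 (R = -10/(-106) + ((0*0)*(-4))/(-2) = -10*(-1/106) + (0*(-4))*(-½) = 5/53 + 0*(-½) = 5/53 + 0 = 5/53 ≈ 0.094340)
R*252 = (5/53)*252 = 1260/53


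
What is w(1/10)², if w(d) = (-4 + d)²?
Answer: 2313441/10000 ≈ 231.34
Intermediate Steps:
w(1/10)² = ((-4 + 1/10)²)² = ((-4 + ⅒)²)² = ((-39/10)²)² = (1521/100)² = 2313441/10000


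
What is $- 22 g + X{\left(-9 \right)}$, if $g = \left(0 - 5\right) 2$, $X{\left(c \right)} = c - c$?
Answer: $220$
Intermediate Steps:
$X{\left(c \right)} = 0$
$g = -10$ ($g = \left(-5\right) 2 = -10$)
$- 22 g + X{\left(-9 \right)} = \left(-22\right) \left(-10\right) + 0 = 220 + 0 = 220$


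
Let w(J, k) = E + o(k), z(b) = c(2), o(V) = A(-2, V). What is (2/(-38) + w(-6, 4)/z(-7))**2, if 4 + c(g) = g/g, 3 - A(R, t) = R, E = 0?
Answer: 9604/3249 ≈ 2.9560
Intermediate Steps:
A(R, t) = 3 - R
o(V) = 5 (o(V) = 3 - 1*(-2) = 3 + 2 = 5)
c(g) = -3 (c(g) = -4 + g/g = -4 + 1 = -3)
z(b) = -3
w(J, k) = 5 (w(J, k) = 0 + 5 = 5)
(2/(-38) + w(-6, 4)/z(-7))**2 = (2/(-38) + 5/(-3))**2 = (2*(-1/38) + 5*(-1/3))**2 = (-1/19 - 5/3)**2 = (-98/57)**2 = 9604/3249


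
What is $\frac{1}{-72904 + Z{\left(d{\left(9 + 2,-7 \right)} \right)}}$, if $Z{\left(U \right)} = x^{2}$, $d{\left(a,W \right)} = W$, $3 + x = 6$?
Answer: $- \frac{1}{72895} \approx -1.3718 \cdot 10^{-5}$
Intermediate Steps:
$x = 3$ ($x = -3 + 6 = 3$)
$Z{\left(U \right)} = 9$ ($Z{\left(U \right)} = 3^{2} = 9$)
$\frac{1}{-72904 + Z{\left(d{\left(9 + 2,-7 \right)} \right)}} = \frac{1}{-72904 + 9} = \frac{1}{-72895} = - \frac{1}{72895}$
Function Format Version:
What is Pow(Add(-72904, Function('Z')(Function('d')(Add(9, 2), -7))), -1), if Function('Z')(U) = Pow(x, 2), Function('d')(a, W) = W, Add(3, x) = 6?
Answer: Rational(-1, 72895) ≈ -1.3718e-5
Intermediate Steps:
x = 3 (x = Add(-3, 6) = 3)
Function('Z')(U) = 9 (Function('Z')(U) = Pow(3, 2) = 9)
Pow(Add(-72904, Function('Z')(Function('d')(Add(9, 2), -7))), -1) = Pow(Add(-72904, 9), -1) = Pow(-72895, -1) = Rational(-1, 72895)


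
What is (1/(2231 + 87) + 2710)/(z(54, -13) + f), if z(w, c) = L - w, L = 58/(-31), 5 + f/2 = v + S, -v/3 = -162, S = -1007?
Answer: -64911737/26536464 ≈ -2.4461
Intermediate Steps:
v = 486 (v = -3*(-162) = 486)
f = -1052 (f = -10 + 2*(486 - 1007) = -10 + 2*(-521) = -10 - 1042 = -1052)
L = -58/31 (L = 58*(-1/31) = -58/31 ≈ -1.8710)
z(w, c) = -58/31 - w
(1/(2231 + 87) + 2710)/(z(54, -13) + f) = (1/(2231 + 87) + 2710)/((-58/31 - 1*54) - 1052) = (1/2318 + 2710)/((-58/31 - 54) - 1052) = (1/2318 + 2710)/(-1732/31 - 1052) = 6281781/(2318*(-34344/31)) = (6281781/2318)*(-31/34344) = -64911737/26536464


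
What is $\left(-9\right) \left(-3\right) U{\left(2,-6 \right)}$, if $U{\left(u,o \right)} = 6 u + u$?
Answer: $378$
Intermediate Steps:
$U{\left(u,o \right)} = 7 u$
$\left(-9\right) \left(-3\right) U{\left(2,-6 \right)} = \left(-9\right) \left(-3\right) 7 \cdot 2 = 27 \cdot 14 = 378$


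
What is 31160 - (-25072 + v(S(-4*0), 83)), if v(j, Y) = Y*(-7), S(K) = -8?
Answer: 56813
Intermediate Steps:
v(j, Y) = -7*Y
31160 - (-25072 + v(S(-4*0), 83)) = 31160 - (-25072 - 7*83) = 31160 - (-25072 - 581) = 31160 - 1*(-25653) = 31160 + 25653 = 56813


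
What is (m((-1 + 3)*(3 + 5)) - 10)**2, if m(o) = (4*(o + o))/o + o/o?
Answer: 1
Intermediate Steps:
m(o) = 9 (m(o) = (4*(2*o))/o + 1 = (8*o)/o + 1 = 8 + 1 = 9)
(m((-1 + 3)*(3 + 5)) - 10)**2 = (9 - 10)**2 = (-1)**2 = 1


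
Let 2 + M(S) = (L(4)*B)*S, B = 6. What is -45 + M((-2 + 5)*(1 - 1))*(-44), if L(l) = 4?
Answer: 43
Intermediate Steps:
M(S) = -2 + 24*S (M(S) = -2 + (4*6)*S = -2 + 24*S)
-45 + M((-2 + 5)*(1 - 1))*(-44) = -45 + (-2 + 24*((-2 + 5)*(1 - 1)))*(-44) = -45 + (-2 + 24*(3*0))*(-44) = -45 + (-2 + 24*0)*(-44) = -45 + (-2 + 0)*(-44) = -45 - 2*(-44) = -45 + 88 = 43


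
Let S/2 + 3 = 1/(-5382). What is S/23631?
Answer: -16147/63591021 ≈ -0.00025392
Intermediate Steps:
S = -16147/2691 (S = -6 + 2/(-5382) = -6 + 2*(-1/5382) = -6 - 1/2691 = -16147/2691 ≈ -6.0004)
S/23631 = -16147/2691/23631 = -16147/2691*1/23631 = -16147/63591021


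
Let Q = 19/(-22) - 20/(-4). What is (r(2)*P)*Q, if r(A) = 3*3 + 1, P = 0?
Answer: 0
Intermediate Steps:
Q = 91/22 (Q = 19*(-1/22) - 20*(-¼) = -19/22 + 5 = 91/22 ≈ 4.1364)
r(A) = 10 (r(A) = 9 + 1 = 10)
(r(2)*P)*Q = (10*0)*(91/22) = 0*(91/22) = 0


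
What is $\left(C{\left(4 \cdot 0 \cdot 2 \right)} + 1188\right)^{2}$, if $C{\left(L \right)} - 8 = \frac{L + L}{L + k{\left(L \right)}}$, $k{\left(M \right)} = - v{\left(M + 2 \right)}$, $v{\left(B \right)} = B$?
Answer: $1430416$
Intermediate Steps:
$k{\left(M \right)} = -2 - M$ ($k{\left(M \right)} = - (M + 2) = - (2 + M) = -2 - M$)
$C{\left(L \right)} = 8 - L$ ($C{\left(L \right)} = 8 + \frac{L + L}{L - \left(2 + L\right)} = 8 + \frac{2 L}{-2} = 8 + 2 L \left(- \frac{1}{2}\right) = 8 - L$)
$\left(C{\left(4 \cdot 0 \cdot 2 \right)} + 1188\right)^{2} = \left(\left(8 - 4 \cdot 0 \cdot 2\right) + 1188\right)^{2} = \left(\left(8 - 0 \cdot 2\right) + 1188\right)^{2} = \left(\left(8 - 0\right) + 1188\right)^{2} = \left(\left(8 + 0\right) + 1188\right)^{2} = \left(8 + 1188\right)^{2} = 1196^{2} = 1430416$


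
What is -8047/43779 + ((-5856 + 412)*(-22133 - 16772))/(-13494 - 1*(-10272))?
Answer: -1545394411369/23509323 ≈ -65735.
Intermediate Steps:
-8047/43779 + ((-5856 + 412)*(-22133 - 16772))/(-13494 - 1*(-10272)) = -8047*1/43779 + (-5444*(-38905))/(-13494 + 10272) = -8047/43779 + 211798820/(-3222) = -8047/43779 + 211798820*(-1/3222) = -8047/43779 - 105899410/1611 = -1545394411369/23509323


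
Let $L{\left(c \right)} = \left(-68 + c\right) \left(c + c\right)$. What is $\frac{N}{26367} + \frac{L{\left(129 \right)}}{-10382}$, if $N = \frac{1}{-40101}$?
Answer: $- \frac{8320232599414}{5488667860797} \approx -1.5159$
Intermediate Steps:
$N = - \frac{1}{40101} \approx -2.4937 \cdot 10^{-5}$
$L{\left(c \right)} = 2 c \left(-68 + c\right)$ ($L{\left(c \right)} = \left(-68 + c\right) 2 c = 2 c \left(-68 + c\right)$)
$\frac{N}{26367} + \frac{L{\left(129 \right)}}{-10382} = - \frac{1}{40101 \cdot 26367} + \frac{2 \cdot 129 \left(-68 + 129\right)}{-10382} = \left(- \frac{1}{40101}\right) \frac{1}{26367} + 2 \cdot 129 \cdot 61 \left(- \frac{1}{10382}\right) = - \frac{1}{1057343067} + 15738 \left(- \frac{1}{10382}\right) = - \frac{1}{1057343067} - \frac{7869}{5191} = - \frac{8320232599414}{5488667860797}$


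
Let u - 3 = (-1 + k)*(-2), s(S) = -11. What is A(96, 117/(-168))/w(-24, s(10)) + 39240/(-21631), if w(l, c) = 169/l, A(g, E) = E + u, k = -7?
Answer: -112936245/25589473 ≈ -4.4134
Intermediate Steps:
u = 19 (u = 3 + (-1 - 7)*(-2) = 3 - 8*(-2) = 3 + 16 = 19)
A(g, E) = 19 + E (A(g, E) = E + 19 = 19 + E)
A(96, 117/(-168))/w(-24, s(10)) + 39240/(-21631) = (19 + 117/(-168))/((169/(-24))) + 39240/(-21631) = (19 + 117*(-1/168))/((169*(-1/24))) + 39240*(-1/21631) = (19 - 39/56)/(-169/24) - 39240/21631 = (1025/56)*(-24/169) - 39240/21631 = -3075/1183 - 39240/21631 = -112936245/25589473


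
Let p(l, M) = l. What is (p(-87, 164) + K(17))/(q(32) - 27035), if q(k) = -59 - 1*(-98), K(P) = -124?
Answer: 211/26996 ≈ 0.0078160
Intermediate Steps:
q(k) = 39 (q(k) = -59 + 98 = 39)
(p(-87, 164) + K(17))/(q(32) - 27035) = (-87 - 124)/(39 - 27035) = -211/(-26996) = -211*(-1/26996) = 211/26996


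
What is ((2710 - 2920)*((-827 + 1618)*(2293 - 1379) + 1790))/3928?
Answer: -19025055/491 ≈ -38748.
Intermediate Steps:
((2710 - 2920)*((-827 + 1618)*(2293 - 1379) + 1790))/3928 = -210*(791*914 + 1790)*(1/3928) = -210*(722974 + 1790)*(1/3928) = -210*724764*(1/3928) = -152200440*1/3928 = -19025055/491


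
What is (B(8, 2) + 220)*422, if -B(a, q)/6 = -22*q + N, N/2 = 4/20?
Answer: 1016176/5 ≈ 2.0324e+5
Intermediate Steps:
N = 2/5 (N = 2*(4/20) = 2*(4*(1/20)) = 2*(1/5) = 2/5 ≈ 0.40000)
B(a, q) = -12/5 + 132*q (B(a, q) = -6*(-22*q + 2/5) = -6*(2/5 - 22*q) = -12/5 + 132*q)
(B(8, 2) + 220)*422 = ((-12/5 + 132*2) + 220)*422 = ((-12/5 + 264) + 220)*422 = (1308/5 + 220)*422 = (2408/5)*422 = 1016176/5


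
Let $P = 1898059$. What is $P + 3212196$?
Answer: $5110255$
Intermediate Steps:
$P + 3212196 = 1898059 + 3212196 = 5110255$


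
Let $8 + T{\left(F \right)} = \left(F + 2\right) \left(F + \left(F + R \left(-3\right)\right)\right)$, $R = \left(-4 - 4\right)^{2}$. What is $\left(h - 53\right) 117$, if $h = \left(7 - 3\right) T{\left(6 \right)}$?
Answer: $-683865$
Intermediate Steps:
$R = 64$ ($R = \left(-8\right)^{2} = 64$)
$T{\left(F \right)} = -8 + \left(-192 + 2 F\right) \left(2 + F\right)$ ($T{\left(F \right)} = -8 + \left(F + 2\right) \left(F + \left(F + 64 \left(-3\right)\right)\right) = -8 + \left(2 + F\right) \left(F + \left(F - 192\right)\right) = -8 + \left(2 + F\right) \left(F + \left(-192 + F\right)\right) = -8 + \left(2 + F\right) \left(-192 + 2 F\right) = -8 + \left(-192 + 2 F\right) \left(2 + F\right)$)
$h = -5792$ ($h = \left(7 - 3\right) \left(-392 - 1128 + 2 \cdot 6^{2}\right) = 4 \left(-392 - 1128 + 2 \cdot 36\right) = 4 \left(-392 - 1128 + 72\right) = 4 \left(-1448\right) = -5792$)
$\left(h - 53\right) 117 = \left(-5792 - 53\right) 117 = \left(-5845\right) 117 = -683865$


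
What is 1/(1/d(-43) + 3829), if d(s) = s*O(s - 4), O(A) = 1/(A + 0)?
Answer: 43/164694 ≈ 0.00026109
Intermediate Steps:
O(A) = 1/A
d(s) = s/(-4 + s) (d(s) = s/(s - 4) = s/(-4 + s))
1/(1/d(-43) + 3829) = 1/(1/(-43/(-4 - 43)) + 3829) = 1/(1/(-43/(-47)) + 3829) = 1/(1/(-43*(-1/47)) + 3829) = 1/(1/(43/47) + 3829) = 1/(47/43 + 3829) = 1/(164694/43) = 43/164694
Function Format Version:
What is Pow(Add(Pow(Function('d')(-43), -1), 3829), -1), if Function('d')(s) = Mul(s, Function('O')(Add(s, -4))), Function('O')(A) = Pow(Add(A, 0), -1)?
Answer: Rational(43, 164694) ≈ 0.00026109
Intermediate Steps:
Function('O')(A) = Pow(A, -1)
Function('d')(s) = Mul(s, Pow(Add(-4, s), -1)) (Function('d')(s) = Mul(s, Pow(Add(s, -4), -1)) = Mul(s, Pow(Add(-4, s), -1)))
Pow(Add(Pow(Function('d')(-43), -1), 3829), -1) = Pow(Add(Pow(Mul(-43, Pow(Add(-4, -43), -1)), -1), 3829), -1) = Pow(Add(Pow(Mul(-43, Pow(-47, -1)), -1), 3829), -1) = Pow(Add(Pow(Mul(-43, Rational(-1, 47)), -1), 3829), -1) = Pow(Add(Pow(Rational(43, 47), -1), 3829), -1) = Pow(Add(Rational(47, 43), 3829), -1) = Pow(Rational(164694, 43), -1) = Rational(43, 164694)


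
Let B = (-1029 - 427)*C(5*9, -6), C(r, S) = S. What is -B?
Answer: -8736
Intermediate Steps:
B = 8736 (B = (-1029 - 427)*(-6) = -1456*(-6) = 8736)
-B = -1*8736 = -8736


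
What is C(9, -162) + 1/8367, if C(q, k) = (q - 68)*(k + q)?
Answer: 75528910/8367 ≈ 9027.0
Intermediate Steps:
C(q, k) = (-68 + q)*(k + q)
C(9, -162) + 1/8367 = (9² - 68*(-162) - 68*9 - 162*9) + 1/8367 = (81 + 11016 - 612 - 1458) + 1/8367 = 9027 + 1/8367 = 75528910/8367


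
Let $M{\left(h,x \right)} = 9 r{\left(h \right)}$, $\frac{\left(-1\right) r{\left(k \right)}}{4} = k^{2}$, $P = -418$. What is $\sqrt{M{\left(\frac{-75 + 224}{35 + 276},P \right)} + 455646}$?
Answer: $\frac{\sqrt{44069737530}}{311} \approx 675.01$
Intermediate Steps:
$r{\left(k \right)} = - 4 k^{2}$
$M{\left(h,x \right)} = - 36 h^{2}$ ($M{\left(h,x \right)} = 9 \left(- 4 h^{2}\right) = - 36 h^{2}$)
$\sqrt{M{\left(\frac{-75 + 224}{35 + 276},P \right)} + 455646} = \sqrt{- 36 \left(\frac{-75 + 224}{35 + 276}\right)^{2} + 455646} = \sqrt{- 36 \left(\frac{149}{311}\right)^{2} + 455646} = \sqrt{\left(-36\right) \frac{22201}{96721} + 455646} = \sqrt{- \frac{799236}{96721} + 455646} = \sqrt{\frac{44069737530}{96721}} = \frac{\sqrt{44069737530}}{311}$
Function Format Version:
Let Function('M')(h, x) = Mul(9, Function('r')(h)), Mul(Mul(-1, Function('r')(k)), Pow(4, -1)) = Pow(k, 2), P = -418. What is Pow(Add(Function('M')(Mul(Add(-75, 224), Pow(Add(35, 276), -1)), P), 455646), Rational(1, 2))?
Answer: Mul(Rational(1, 311), Pow(44069737530, Rational(1, 2))) ≈ 675.01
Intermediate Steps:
Function('r')(k) = Mul(-4, Pow(k, 2))
Function('M')(h, x) = Mul(-36, Pow(h, 2)) (Function('M')(h, x) = Mul(9, Mul(-4, Pow(h, 2))) = Mul(-36, Pow(h, 2)))
Pow(Add(Function('M')(Mul(Add(-75, 224), Pow(Add(35, 276), -1)), P), 455646), Rational(1, 2)) = Pow(Add(Mul(-36, Pow(Mul(Add(-75, 224), Pow(Add(35, 276), -1)), 2)), 455646), Rational(1, 2)) = Pow(Add(Mul(-36, Pow(Mul(149, Pow(311, -1)), 2)), 455646), Rational(1, 2)) = Pow(Add(Mul(-36, Pow(Mul(149, Rational(1, 311)), 2)), 455646), Rational(1, 2)) = Pow(Add(Mul(-36, Pow(Rational(149, 311), 2)), 455646), Rational(1, 2)) = Pow(Add(Mul(-36, Rational(22201, 96721)), 455646), Rational(1, 2)) = Pow(Add(Rational(-799236, 96721), 455646), Rational(1, 2)) = Pow(Rational(44069737530, 96721), Rational(1, 2)) = Mul(Rational(1, 311), Pow(44069737530, Rational(1, 2)))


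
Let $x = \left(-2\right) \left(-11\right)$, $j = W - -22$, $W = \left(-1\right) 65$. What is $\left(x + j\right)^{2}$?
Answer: $441$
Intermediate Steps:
$W = -65$
$j = -43$ ($j = -65 - -22 = -65 + 22 = -43$)
$x = 22$
$\left(x + j\right)^{2} = \left(22 - 43\right)^{2} = \left(-21\right)^{2} = 441$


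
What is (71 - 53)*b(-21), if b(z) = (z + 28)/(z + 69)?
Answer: 21/8 ≈ 2.6250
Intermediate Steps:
b(z) = (28 + z)/(69 + z)
(71 - 53)*b(-21) = (71 - 53)*((28 - 21)/(69 - 21)) = 18*(7/48) = 21/8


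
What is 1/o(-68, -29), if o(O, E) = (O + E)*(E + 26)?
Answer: 1/291 ≈ 0.0034364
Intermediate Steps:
o(O, E) = (26 + E)*(E + O) (o(O, E) = (E + O)*(26 + E) = (26 + E)*(E + O))
1/o(-68, -29) = 1/((-29)² + 26*(-29) + 26*(-68) - 29*(-68)) = 1/(841 - 754 - 1768 + 1972) = 1/291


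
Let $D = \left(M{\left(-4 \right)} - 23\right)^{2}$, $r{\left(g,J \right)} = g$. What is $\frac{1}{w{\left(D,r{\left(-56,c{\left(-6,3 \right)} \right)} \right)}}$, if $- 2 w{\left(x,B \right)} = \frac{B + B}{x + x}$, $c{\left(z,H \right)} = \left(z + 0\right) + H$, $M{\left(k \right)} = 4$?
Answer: $\frac{361}{28} \approx 12.893$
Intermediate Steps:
$c{\left(z,H \right)} = H + z$ ($c{\left(z,H \right)} = z + H = H + z$)
$D = 361$ ($D = \left(4 - 23\right)^{2} = \left(-19\right)^{2} = 361$)
$w{\left(x,B \right)} = - \frac{B}{2 x}$ ($w{\left(x,B \right)} = - \frac{\left(B + B\right) \frac{1}{x + x}}{2} = - \frac{2 B \frac{1}{2 x}}{2} = - \frac{B \frac{1}{x}}{2} = - \frac{B}{2 x}$)
$\frac{1}{w{\left(D,r{\left(-56,c{\left(-6,3 \right)} \right)} \right)}} = \frac{1}{\left(- \frac{1}{2}\right) \left(-56\right) \frac{1}{361}} = \frac{1}{\frac{28}{361}} = \frac{361}{28}$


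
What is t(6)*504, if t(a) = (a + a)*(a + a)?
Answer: 72576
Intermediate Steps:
t(a) = 4*a² (t(a) = (2*a)*(2*a) = 4*a²)
t(6)*504 = (4*6²)*504 = (4*36)*504 = 144*504 = 72576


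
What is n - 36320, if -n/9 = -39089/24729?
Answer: -299268493/8243 ≈ -36306.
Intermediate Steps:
n = 117267/8243 (n = -(-351801)/24729 = -9*(-39089/24729) = 117267/8243 ≈ 14.226)
n - 36320 = 117267/8243 - 36320 = -299268493/8243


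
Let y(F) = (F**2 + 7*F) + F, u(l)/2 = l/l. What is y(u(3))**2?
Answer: 400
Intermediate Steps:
u(l) = 2 (u(l) = 2*(l/l) = 2*1 = 2)
y(F) = F**2 + 8*F
y(u(3))**2 = (2*(8 + 2))**2 = (2*10)**2 = 20**2 = 400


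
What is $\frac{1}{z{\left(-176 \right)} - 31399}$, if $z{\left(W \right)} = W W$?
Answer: $- \frac{1}{423} \approx -0.0023641$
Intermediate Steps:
$z{\left(W \right)} = W^{2}$
$\frac{1}{z{\left(-176 \right)} - 31399} = \frac{1}{\left(-176\right)^{2} - 31399} = \frac{1}{30976 - 31399} = \frac{1}{-423} = - \frac{1}{423}$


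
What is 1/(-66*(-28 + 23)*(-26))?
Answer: -1/8580 ≈ -0.00011655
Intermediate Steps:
1/(-66*(-28 + 23)*(-26)) = 1/(-66*(-5)*(-26)) = 1/(330*(-26)) = 1/(-8580) = -1/8580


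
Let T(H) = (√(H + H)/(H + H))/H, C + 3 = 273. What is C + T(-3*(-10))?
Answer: 270 + √15/900 ≈ 270.00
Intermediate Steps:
C = 270 (C = -3 + 273 = 270)
T(H) = √2/(2*H^(3/2)) (T(H) = (√(2*H)/((2*H)))/H = ((√2*√H)*(1/(2*H)))/H = (√2/(2*√H))/H = √2/(2*H^(3/2)))
C + T(-3*(-10)) = 270 + √2/(2*(-3*(-10))^(3/2)) = 270 + √2/(2*30^(3/2)) = 270 + √2*(√30/900)/2 = 270 + √15/900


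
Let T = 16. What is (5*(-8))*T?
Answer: -640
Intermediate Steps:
(5*(-8))*T = (5*(-8))*16 = -40*16 = -640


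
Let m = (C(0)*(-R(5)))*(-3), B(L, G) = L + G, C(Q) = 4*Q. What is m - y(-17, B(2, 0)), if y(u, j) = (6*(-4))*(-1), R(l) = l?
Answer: -24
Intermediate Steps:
B(L, G) = G + L
y(u, j) = 24 (y(u, j) = -24*(-1) = 24)
m = 0 (m = ((4*0)*(-1*5))*(-3) = (0*(-5))*(-3) = 0*(-3) = 0)
m - y(-17, B(2, 0)) = 0 - 1*24 = 0 - 24 = -24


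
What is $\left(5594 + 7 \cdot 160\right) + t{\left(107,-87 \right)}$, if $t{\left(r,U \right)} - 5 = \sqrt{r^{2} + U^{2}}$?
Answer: $6719 + \sqrt{19018} \approx 6856.9$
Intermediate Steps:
$t{\left(r,U \right)} = 5 + \sqrt{U^{2} + r^{2}}$ ($t{\left(r,U \right)} = 5 + \sqrt{r^{2} + U^{2}} = 5 + \sqrt{U^{2} + r^{2}}$)
$\left(5594 + 7 \cdot 160\right) + t{\left(107,-87 \right)} = \left(5594 + 7 \cdot 160\right) + \left(5 + \sqrt{\left(-87\right)^{2} + 107^{2}}\right) = \left(5594 + 1120\right) + \left(5 + \sqrt{7569 + 11449}\right) = 6714 + \left(5 + \sqrt{19018}\right) = 6719 + \sqrt{19018}$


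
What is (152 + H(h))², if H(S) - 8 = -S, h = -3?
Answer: 26569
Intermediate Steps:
H(S) = 8 - S
(152 + H(h))² = (152 + (8 - 1*(-3)))² = (152 + (8 + 3))² = (152 + 11)² = 163² = 26569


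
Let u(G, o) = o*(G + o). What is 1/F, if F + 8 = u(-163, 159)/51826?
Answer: -25913/207622 ≈ -0.12481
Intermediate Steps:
F = -207622/25913 (F = -8 + (159*(-163 + 159))/51826 = -8 + (159*(-4))*(1/51826) = -8 - 636*1/51826 = -8 - 318/25913 = -207622/25913 ≈ -8.0123)
1/F = 1/(-207622/25913) = -25913/207622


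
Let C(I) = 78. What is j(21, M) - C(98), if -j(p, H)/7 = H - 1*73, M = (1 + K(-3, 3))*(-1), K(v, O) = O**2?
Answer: 503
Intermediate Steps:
M = -10 (M = (1 + 3**2)*(-1) = (1 + 9)*(-1) = 10*(-1) = -10)
j(p, H) = 511 - 7*H (j(p, H) = -7*(H - 1*73) = -7*(H - 73) = -7*(-73 + H) = 511 - 7*H)
j(21, M) - C(98) = (511 - 7*(-10)) - 1*78 = (511 + 70) - 78 = 581 - 78 = 503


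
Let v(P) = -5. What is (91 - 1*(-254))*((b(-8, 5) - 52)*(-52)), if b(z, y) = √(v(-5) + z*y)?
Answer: 932880 - 53820*I*√5 ≈ 9.3288e+5 - 1.2035e+5*I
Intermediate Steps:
b(z, y) = √(-5 + y*z) (b(z, y) = √(-5 + z*y) = √(-5 + y*z))
(91 - 1*(-254))*((b(-8, 5) - 52)*(-52)) = (91 - 1*(-254))*((√(-5 + 5*(-8)) - 52)*(-52)) = (91 + 254)*((√(-5 - 40) - 52)*(-52)) = 345*((√(-45) - 52)*(-52)) = 345*((3*I*√5 - 52)*(-52)) = 345*((-52 + 3*I*√5)*(-52)) = 345*(2704 - 156*I*√5) = 932880 - 53820*I*√5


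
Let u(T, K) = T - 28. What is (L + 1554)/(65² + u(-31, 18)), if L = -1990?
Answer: -218/2083 ≈ -0.10466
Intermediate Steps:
u(T, K) = -28 + T
(L + 1554)/(65² + u(-31, 18)) = (-1990 + 1554)/(65² + (-28 - 31)) = -436/(4225 - 59) = -436/4166 = -436*1/4166 = -218/2083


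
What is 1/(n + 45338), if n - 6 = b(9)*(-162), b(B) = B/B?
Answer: 1/45182 ≈ 2.2133e-5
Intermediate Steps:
b(B) = 1
n = -156 (n = 6 + 1*(-162) = 6 - 162 = -156)
1/(n + 45338) = 1/(-156 + 45338) = 1/45182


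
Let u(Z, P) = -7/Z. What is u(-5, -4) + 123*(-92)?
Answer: -56573/5 ≈ -11315.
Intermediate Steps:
u(-5, -4) + 123*(-92) = -7/(-5) + 123*(-92) = -7*(-⅕) - 11316 = 7/5 - 11316 = -56573/5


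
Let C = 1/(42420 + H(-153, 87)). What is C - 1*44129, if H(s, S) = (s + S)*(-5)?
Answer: -1886514749/42750 ≈ -44129.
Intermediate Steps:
H(s, S) = -5*S - 5*s (H(s, S) = (S + s)*(-5) = -5*S - 5*s)
C = 1/42750 (C = 1/(42420 + (-5*87 - 5*(-153))) = 1/(42420 + (-435 + 765)) = 1/(42420 + 330) = 1/42750 ≈ 2.3392e-5)
C - 1*44129 = 1/42750 - 1*44129 = 1/42750 - 44129 = -1886514749/42750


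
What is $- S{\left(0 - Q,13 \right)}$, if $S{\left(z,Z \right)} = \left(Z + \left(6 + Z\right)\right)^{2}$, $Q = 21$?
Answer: $-1024$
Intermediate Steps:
$S{\left(z,Z \right)} = \left(6 + 2 Z\right)^{2}$
$- S{\left(0 - Q,13 \right)} = - 4 \left(3 + 13\right)^{2} = - 4 \cdot 16^{2} = - 4 \cdot 256 = \left(-1\right) 1024 = -1024$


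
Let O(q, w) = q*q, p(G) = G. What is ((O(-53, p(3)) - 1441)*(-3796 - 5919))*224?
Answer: -2976986880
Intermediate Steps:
O(q, w) = q²
((O(-53, p(3)) - 1441)*(-3796 - 5919))*224 = (((-53)² - 1441)*(-3796 - 5919))*224 = ((2809 - 1441)*(-9715))*224 = (1368*(-9715))*224 = -13290120*224 = -2976986880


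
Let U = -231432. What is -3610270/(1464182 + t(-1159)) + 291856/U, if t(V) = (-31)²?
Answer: -52630949252/14128373949 ≈ -3.7252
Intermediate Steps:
t(V) = 961
-3610270/(1464182 + t(-1159)) + 291856/U = -3610270/(1464182 + 961) + 291856/(-231432) = -3610270/1465143 + 291856*(-1/231432) = -3610270*1/1465143 - 36482/28929 = -3610270/1465143 - 36482/28929 = -52630949252/14128373949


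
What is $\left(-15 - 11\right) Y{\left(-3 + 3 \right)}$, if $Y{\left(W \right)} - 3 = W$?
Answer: $-78$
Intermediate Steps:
$Y{\left(W \right)} = 3 + W$
$\left(-15 - 11\right) Y{\left(-3 + 3 \right)} = \left(-15 - 11\right) \left(3 + \left(-3 + 3\right)\right) = - 26 \left(3 + 0\right) = \left(-26\right) 3 = -78$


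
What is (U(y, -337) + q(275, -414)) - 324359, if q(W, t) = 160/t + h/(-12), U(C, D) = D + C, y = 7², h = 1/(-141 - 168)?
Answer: -9229075895/28428 ≈ -3.2465e+5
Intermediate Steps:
h = -1/309 (h = 1/(-309) = -1/309 ≈ -0.0032362)
y = 49
U(C, D) = C + D
q(W, t) = 1/3708 + 160/t (q(W, t) = 160/t - 1/309/(-12) = 160/t - 1/309*(-1/12) = 160/t + 1/3708 = 1/3708 + 160/t)
(U(y, -337) + q(275, -414)) - 324359 = ((49 - 337) + (1/3708)*(593280 - 414)/(-414)) - 324359 = (-288 + (1/3708)*(-1/414)*592866) - 324359 = (-288 - 10979/28428) - 324359 = -8198243/28428 - 324359 = -9229075895/28428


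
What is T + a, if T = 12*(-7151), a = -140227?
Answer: -226039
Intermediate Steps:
T = -85812
T + a = -85812 - 140227 = -226039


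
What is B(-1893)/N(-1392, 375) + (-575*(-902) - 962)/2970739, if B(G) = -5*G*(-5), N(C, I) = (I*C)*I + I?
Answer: 1353037627869/7753613936305 ≈ 0.17450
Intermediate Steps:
N(C, I) = I + C*I² (N(C, I) = (C*I)*I + I = C*I² + I = I + C*I²)
B(G) = 25*G
B(-1893)/N(-1392, 375) + (-575*(-902) - 962)/2970739 = (25*(-1893))/((375*(1 - 1392*375))) + (-575*(-902) - 962)/2970739 = -47325*1/(375*(1 - 522000)) + (518650 - 962)*(1/2970739) = -47325/(375*(-521999)) + 517688*(1/2970739) = -47325/(-195749625) + 517688/2970739 = -47325*(-1/195749625) + 517688/2970739 = 631/2609995 + 517688/2970739 = 1353037627869/7753613936305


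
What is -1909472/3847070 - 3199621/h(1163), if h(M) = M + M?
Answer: -6156803696171/4474142410 ≈ -1376.1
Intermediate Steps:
h(M) = 2*M
-1909472/3847070 - 3199621/h(1163) = -1909472/3847070 - 3199621/(2*1163) = -1909472*1/3847070 - 3199621/2326 = -954736/1923535 - 3199621*1/2326 = -954736/1923535 - 3199621/2326 = -6156803696171/4474142410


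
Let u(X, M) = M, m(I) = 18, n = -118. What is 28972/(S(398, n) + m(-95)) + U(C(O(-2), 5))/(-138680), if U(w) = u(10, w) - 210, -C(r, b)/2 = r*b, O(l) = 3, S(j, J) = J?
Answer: -25111331/86675 ≈ -289.72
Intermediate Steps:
C(r, b) = -2*b*r (C(r, b) = -2*r*b = -2*b*r)
U(w) = -210 + w (U(w) = w - 210 = -210 + w)
28972/(S(398, n) + m(-95)) + U(C(O(-2), 5))/(-138680) = 28972/(-118 + 18) + (-210 - 2*5*3)/(-138680) = 28972/(-100) + (-210 - 30)*(-1/138680) = 28972*(-1/100) - 240*(-1/138680) = -7243/25 + 6/3467 = -25111331/86675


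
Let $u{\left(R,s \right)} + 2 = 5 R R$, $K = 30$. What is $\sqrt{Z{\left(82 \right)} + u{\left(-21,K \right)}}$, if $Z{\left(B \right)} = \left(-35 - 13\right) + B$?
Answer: $\sqrt{2237} \approx 47.297$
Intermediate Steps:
$Z{\left(B \right)} = -48 + B$
$u{\left(R,s \right)} = -2 + 5 R^{2}$ ($u{\left(R,s \right)} = -2 + 5 R R = -2 + 5 R^{2}$)
$\sqrt{Z{\left(82 \right)} + u{\left(-21,K \right)}} = \sqrt{\left(-48 + 82\right) - \left(2 - 5 \left(-21\right)^{2}\right)} = \sqrt{34 + \left(-2 + 5 \cdot 441\right)} = \sqrt{34 + \left(-2 + 2205\right)} = \sqrt{34 + 2203} = \sqrt{2237}$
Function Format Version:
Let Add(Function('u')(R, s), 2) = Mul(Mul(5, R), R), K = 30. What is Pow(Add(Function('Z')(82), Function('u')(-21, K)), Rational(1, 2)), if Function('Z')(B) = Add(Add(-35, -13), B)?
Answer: Pow(2237, Rational(1, 2)) ≈ 47.297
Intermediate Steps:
Function('Z')(B) = Add(-48, B)
Function('u')(R, s) = Add(-2, Mul(5, Pow(R, 2))) (Function('u')(R, s) = Add(-2, Mul(Mul(5, R), R)) = Add(-2, Mul(5, Pow(R, 2))))
Pow(Add(Function('Z')(82), Function('u')(-21, K)), Rational(1, 2)) = Pow(Add(Add(-48, 82), Add(-2, Mul(5, Pow(-21, 2)))), Rational(1, 2)) = Pow(Add(34, Add(-2, Mul(5, 441))), Rational(1, 2)) = Pow(Add(34, Add(-2, 2205)), Rational(1, 2)) = Pow(Add(34, 2203), Rational(1, 2)) = Pow(2237, Rational(1, 2))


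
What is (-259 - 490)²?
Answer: 561001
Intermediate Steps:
(-259 - 490)² = (-749)² = 561001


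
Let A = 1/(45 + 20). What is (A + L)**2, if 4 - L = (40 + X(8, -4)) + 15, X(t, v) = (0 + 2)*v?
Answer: 7806436/4225 ≈ 1847.7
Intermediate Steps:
A = 1/65 ≈ 0.015385
X(t, v) = 2*v
L = -43 (L = 4 - ((40 + 2*(-4)) + 15) = 4 - ((40 - 8) + 15) = 4 - (32 + 15) = 4 - 1*47 = 4 - 47 = -43)
(A + L)**2 = (1/65 - 43)**2 = (-2794/65)**2 = 7806436/4225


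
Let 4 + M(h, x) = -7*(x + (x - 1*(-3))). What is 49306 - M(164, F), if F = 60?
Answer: 50171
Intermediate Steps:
M(h, x) = -25 - 14*x (M(h, x) = -4 - 7*(x + (x - 1*(-3))) = -4 - 7*(x + (x + 3)) = -4 - 7*(x + (3 + x)) = -4 - 7*(3 + 2*x) = -4 + (-21 - 14*x) = -25 - 14*x)
49306 - M(164, F) = 49306 - (-25 - 14*60) = 49306 - (-25 - 840) = 49306 - 1*(-865) = 49306 + 865 = 50171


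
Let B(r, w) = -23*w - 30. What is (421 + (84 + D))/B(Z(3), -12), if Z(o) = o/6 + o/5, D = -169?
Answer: 56/41 ≈ 1.3659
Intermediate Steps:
Z(o) = 11*o/30 (Z(o) = o*(1/6) + o*(1/5) = o/6 + o/5 = 11*o/30)
B(r, w) = -30 - 23*w
(421 + (84 + D))/B(Z(3), -12) = (421 + (84 - 169))/(-30 - 23*(-12)) = (421 - 85)/(-30 + 276) = 336/246 = 336*(1/246) = 56/41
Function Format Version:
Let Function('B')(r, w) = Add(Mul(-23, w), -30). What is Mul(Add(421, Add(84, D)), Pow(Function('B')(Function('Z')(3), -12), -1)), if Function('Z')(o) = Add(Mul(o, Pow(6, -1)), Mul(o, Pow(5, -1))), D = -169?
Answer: Rational(56, 41) ≈ 1.3659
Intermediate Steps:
Function('Z')(o) = Mul(Rational(11, 30), o) (Function('Z')(o) = Add(Mul(o, Rational(1, 6)), Mul(o, Rational(1, 5))) = Add(Mul(Rational(1, 6), o), Mul(Rational(1, 5), o)) = Mul(Rational(11, 30), o))
Function('B')(r, w) = Add(-30, Mul(-23, w))
Mul(Add(421, Add(84, D)), Pow(Function('B')(Function('Z')(3), -12), -1)) = Mul(Add(421, Add(84, -169)), Pow(Add(-30, Mul(-23, -12)), -1)) = Mul(Add(421, -85), Pow(Add(-30, 276), -1)) = Mul(336, Pow(246, -1)) = Mul(336, Rational(1, 246)) = Rational(56, 41)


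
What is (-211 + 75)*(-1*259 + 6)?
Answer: 34408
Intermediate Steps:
(-211 + 75)*(-1*259 + 6) = -136*(-259 + 6) = -136*(-253) = 34408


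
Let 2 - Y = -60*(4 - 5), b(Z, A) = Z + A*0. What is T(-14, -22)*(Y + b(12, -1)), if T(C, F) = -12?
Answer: 552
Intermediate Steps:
b(Z, A) = Z (b(Z, A) = Z + 0 = Z)
Y = -58 (Y = 2 - (-60)*(4 - 5) = 2 - (-60)*(-1) = 2 - 1*60 = 2 - 60 = -58)
T(-14, -22)*(Y + b(12, -1)) = -12*(-58 + 12) = -12*(-46) = 552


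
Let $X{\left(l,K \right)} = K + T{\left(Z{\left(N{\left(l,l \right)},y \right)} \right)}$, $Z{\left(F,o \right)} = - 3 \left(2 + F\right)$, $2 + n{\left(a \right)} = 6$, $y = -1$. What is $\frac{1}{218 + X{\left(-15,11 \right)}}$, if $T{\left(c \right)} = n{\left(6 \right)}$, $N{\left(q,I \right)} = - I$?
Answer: $\frac{1}{233} \approx 0.0042918$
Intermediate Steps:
$n{\left(a \right)} = 4$ ($n{\left(a \right)} = -2 + 6 = 4$)
$Z{\left(F,o \right)} = -6 - 3 F$
$T{\left(c \right)} = 4$
$X{\left(l,K \right)} = 4 + K$ ($X{\left(l,K \right)} = K + 4 = 4 + K$)
$\frac{1}{218 + X{\left(-15,11 \right)}} = \frac{1}{218 + \left(4 + 11\right)} = \frac{1}{218 + 15} = \frac{1}{233}$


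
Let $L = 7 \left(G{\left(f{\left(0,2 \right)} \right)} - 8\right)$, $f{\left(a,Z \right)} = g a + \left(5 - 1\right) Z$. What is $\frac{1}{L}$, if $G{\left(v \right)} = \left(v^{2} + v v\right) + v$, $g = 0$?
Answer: $\frac{1}{896} \approx 0.0011161$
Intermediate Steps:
$f{\left(a,Z \right)} = 4 Z$ ($f{\left(a,Z \right)} = 0 a + \left(5 - 1\right) Z = 0 + \left(5 - 1\right) Z = 0 + 4 Z = 4 Z$)
$G{\left(v \right)} = v + 2 v^{2}$ ($G{\left(v \right)} = \left(v^{2} + v^{2}\right) + v = 2 v^{2} + v = v + 2 v^{2}$)
$L = 896$ ($L = 7 \left(4 \cdot 2 \left(1 + 2 \cdot 4 \cdot 2\right) - 8\right) = 7 \left(8 \left(1 + 2 \cdot 8\right) - 8\right) = 7 \left(8 \left(1 + 16\right) - 8\right) = 7 \left(8 \cdot 17 - 8\right) = 7 \left(136 - 8\right) = 7 \cdot 128 = 896$)
$\frac{1}{L} = \frac{1}{896}$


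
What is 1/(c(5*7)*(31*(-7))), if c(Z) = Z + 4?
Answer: -1/8463 ≈ -0.00011816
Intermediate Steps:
c(Z) = 4 + Z
1/(c(5*7)*(31*(-7))) = 1/((4 + 5*7)*(31*(-7))) = 1/((4 + 35)*(-217)) = 1/(39*(-217)) = 1/(-8463) = -1/8463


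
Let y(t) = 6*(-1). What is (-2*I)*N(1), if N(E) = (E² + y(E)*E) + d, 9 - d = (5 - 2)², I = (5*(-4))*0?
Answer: 0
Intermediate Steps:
I = 0 (I = -20*0 = 0)
y(t) = -6
d = 0 (d = 9 - (5 - 2)² = 9 - 1*3² = 9 - 1*9 = 9 - 9 = 0)
N(E) = E² - 6*E (N(E) = (E² - 6*E) + 0 = E² - 6*E)
(-2*I)*N(1) = (-2*0)*(1*(-6 + 1)) = 0*(1*(-5)) = 0*(-5) = 0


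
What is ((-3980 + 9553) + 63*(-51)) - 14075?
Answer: -11715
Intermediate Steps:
((-3980 + 9553) + 63*(-51)) - 14075 = (5573 - 3213) - 14075 = 2360 - 14075 = -11715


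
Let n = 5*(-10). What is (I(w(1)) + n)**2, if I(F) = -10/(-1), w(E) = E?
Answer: 1600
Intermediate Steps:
n = -50
I(F) = 10 (I(F) = -10*(-1) = 10)
(I(w(1)) + n)**2 = (10 - 50)**2 = (-40)**2 = 1600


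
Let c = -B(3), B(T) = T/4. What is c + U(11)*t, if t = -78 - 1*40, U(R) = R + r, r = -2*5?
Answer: -475/4 ≈ -118.75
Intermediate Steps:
r = -10
B(T) = T/4 (B(T) = T*(1/4) = T/4)
c = -3/4 ≈ -0.75000
U(R) = -10 + R (U(R) = R - 10 = -10 + R)
t = -118 (t = -78 - 40 = -118)
c + U(11)*t = -3/4 + (-10 + 11)*(-118) = -3/4 + 1*(-118) = -3/4 - 118 = -475/4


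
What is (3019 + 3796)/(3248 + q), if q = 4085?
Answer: 6815/7333 ≈ 0.92936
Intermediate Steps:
(3019 + 3796)/(3248 + q) = (3019 + 3796)/(3248 + 4085) = 6815/7333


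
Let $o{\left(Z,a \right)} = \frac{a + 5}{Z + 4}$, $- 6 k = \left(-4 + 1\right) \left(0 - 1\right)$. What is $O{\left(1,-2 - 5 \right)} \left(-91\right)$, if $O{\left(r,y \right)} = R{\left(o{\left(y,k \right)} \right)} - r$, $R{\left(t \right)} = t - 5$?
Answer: $\frac{1365}{2} \approx 682.5$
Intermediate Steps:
$k = - \frac{1}{2}$ ($k = - \frac{\left(-4 + 1\right) \left(0 - 1\right)}{6} = - \frac{\left(-3\right) \left(-1\right)}{6} = \left(- \frac{1}{6}\right) 3 = - \frac{1}{2} \approx -0.5$)
$o{\left(Z,a \right)} = \frac{5 + a}{4 + Z}$
$R{\left(t \right)} = -5 + t$
$O{\left(r,y \right)} = -5 - r + \frac{9}{2 \left(4 + y\right)}$ ($O{\left(r,y \right)} = \left(-5 + \frac{5 - \frac{1}{2}}{4 + y}\right) - r = \left(-5 + \frac{1}{4 + y} \frac{9}{2}\right) - r = \left(-5 + \frac{9}{2 \left(4 + y\right)}\right) - r = -5 - r + \frac{9}{2 \left(4 + y\right)}$)
$O{\left(1,-2 - 5 \right)} \left(-91\right) = \frac{\frac{9}{2} - \left(4 - 7\right) \left(5 + 1\right)}{4 - 7} \left(-91\right) = \frac{\frac{9}{2} - \left(4 - 7\right) 6}{4 - 7} \left(-91\right) = \frac{\frac{9}{2} - \left(-3\right) 6}{-3} \left(-91\right) = - \frac{\frac{9}{2} + 18}{3} \left(-91\right) = \left(- \frac{1}{3}\right) \frac{45}{2} \left(-91\right) = \left(- \frac{15}{2}\right) \left(-91\right) = \frac{1365}{2}$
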